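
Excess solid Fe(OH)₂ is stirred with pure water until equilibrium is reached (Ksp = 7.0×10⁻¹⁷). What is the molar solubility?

2.6×10⁻⁶ M

Fe(OH)₂(s) ⇌ Fe²⁺(aq) + 2 OH⁻(aq)
For each mole of Fe(OH)₂ that dissolves per liter, [Fe²⁺] = s and [OH⁻] = 2s; let s denote this solubility.
Ksp = [Fe²⁺][OH⁻]^2 = s · (2s)^2 = 4s^3
4s^3 = 7.0×10⁻¹⁷  ⇒  s^3 = 1.8×10⁻¹⁷
Taking the 3rd root, s = 2.6×10⁻⁶ mol/L.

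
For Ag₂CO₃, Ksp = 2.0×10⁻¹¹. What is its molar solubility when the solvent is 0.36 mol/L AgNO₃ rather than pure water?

Ag₂CO₃(s) ⇌ 2 Ag⁺(aq) + CO₃²⁻(aq)
Let s be the solubility of Ag₂CO₃ here. The common ion gives [Ag⁺] ≈ 0.36 mol/L, and [CO₃²⁻] = s.
Ksp = [Ag⁺]^2[CO₃²⁻] = (0.36)^2s
s = 2.0×10⁻¹¹ / (0.36)^2 = 1.5×10⁻¹⁰
s = 1.5×10⁻¹⁰ mol/L

1.5×10⁻¹⁰ M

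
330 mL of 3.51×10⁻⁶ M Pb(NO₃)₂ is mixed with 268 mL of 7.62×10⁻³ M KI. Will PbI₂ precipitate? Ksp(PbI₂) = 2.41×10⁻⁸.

Total volume after mixing = 330 + 268 = 598 mL.
[Pb²⁺] = (3.51×10⁻⁶)(330)/598 = 1.94×10⁻⁶ M
[I⁻] = (7.62×10⁻³)(268)/598 = 3.41×10⁻³ M
Q = [Pb²⁺][I⁻]^2 = 2.26×10⁻¹¹
Since Q (2.26×10⁻¹¹) is less than Ksp (2.41×10⁻⁸), no PbI₂ precipitates.

No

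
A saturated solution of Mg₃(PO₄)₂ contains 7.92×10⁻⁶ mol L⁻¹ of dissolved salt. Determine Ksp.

Ksp = 3.37×10⁻²⁴

Mg₃(PO₄)₂(s) ⇌ 3 Mg²⁺(aq) + 2 PO₄³⁻(aq)
With molar solubility s: [Mg²⁺] = 3s, [PO₄³⁻] = 2s.
Ksp = [Mg²⁺]^3[PO₄³⁻]^2 = (3s)^3 · (2s)^2 = 108s^5
Ksp = 108 × (7.92×10⁻⁶)^5 = 3.37×10⁻²⁴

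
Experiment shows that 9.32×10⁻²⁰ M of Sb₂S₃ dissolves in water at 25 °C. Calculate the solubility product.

Ksp = 7.59×10⁻⁹⁴

Sb₂S₃(s) ⇌ 2 Sb³⁺(aq) + 3 S²⁻(aq)
For each mole of Sb₂S₃ that dissolves per liter, [Sb³⁺] = 2s and [S²⁻] = 3s; let s denote this solubility.
Ksp = [Sb³⁺]^2[S²⁻]^3 = (2s)^2 · (3s)^3 = 108s^5
Ksp = 108 × (9.32×10⁻²⁰)^5 = 7.59×10⁻⁹⁴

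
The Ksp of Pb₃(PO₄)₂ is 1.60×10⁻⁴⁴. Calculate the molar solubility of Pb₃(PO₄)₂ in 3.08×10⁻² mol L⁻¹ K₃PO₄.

8.55×10⁻¹⁵ M

Pb₃(PO₄)₂(s) ⇌ 3 Pb²⁺(aq) + 2 PO₄³⁻(aq)
With PO₄³⁻ already at 3.08×10⁻² mol L⁻¹ and s small, take [PO₄³⁻] ≈ 3.08×10⁻² mol L⁻¹ and [Pb²⁺] = 3s.
Ksp = [Pb²⁺]^3[PO₄³⁻]^2 = (3s)^3(3.08×10⁻²)^2
(3s)^3 = 1.60×10⁻⁴⁴ / (3.08×10⁻²)^2 = 1.69×10⁻⁴¹
s = 8.55×10⁻¹⁵ mol L⁻¹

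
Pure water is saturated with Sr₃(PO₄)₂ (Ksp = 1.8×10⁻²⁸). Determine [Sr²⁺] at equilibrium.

Sr₃(PO₄)₂(s) ⇌ 3 Sr²⁺(aq) + 2 PO₄³⁻(aq)
For each mole of Sr₃(PO₄)₂ that dissolves per liter, [Sr²⁺] = 3s and [PO₄³⁻] = 2s; let s denote this solubility.
Ksp = [Sr²⁺]^3[PO₄³⁻]^2 = (3s)^3 · (2s)^2 = 108s^5 = 1.8×10⁻²⁸
s = 1.1×10⁻⁶ mol/L
[Sr²⁺] = 3s = 3.3×10⁻⁶ mol/L

3.3×10⁻⁶ M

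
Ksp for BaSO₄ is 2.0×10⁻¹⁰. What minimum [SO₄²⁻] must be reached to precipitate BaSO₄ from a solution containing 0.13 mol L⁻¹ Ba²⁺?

1.5×10⁻⁹ M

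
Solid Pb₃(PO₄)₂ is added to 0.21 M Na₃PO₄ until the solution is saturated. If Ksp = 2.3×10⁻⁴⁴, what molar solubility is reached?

2.7×10⁻¹⁵ M

Pb₃(PO₄)₂(s) ⇌ 3 Pb²⁺(aq) + 2 PO₄³⁻(aq)
With PO₄³⁻ already at 0.21 M and s small, take [PO₄³⁻] ≈ 0.21 M and [Pb²⁺] = 3s.
Ksp = [Pb²⁺]^3[PO₄³⁻]^2 = (3s)^3(0.21)^2
(3s)^3 = 2.3×10⁻⁴⁴ / (0.21)^2 = 5.2×10⁻⁴³
s = 2.7×10⁻¹⁵ M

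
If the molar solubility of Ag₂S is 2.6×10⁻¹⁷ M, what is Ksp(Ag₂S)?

Ag₂S(s) ⇌ 2 Ag⁺(aq) + S²⁻(aq)
Let s be the molar solubility. Then [Ag⁺] = 2s and [S²⁻] = s.
Ksp = [Ag⁺]^2[S²⁻] = (2s)^2 · s = 4s^3
Ksp = 4 × (2.6×10⁻¹⁷)^3 = 7.0×10⁻⁵⁰

Ksp = 7.0×10⁻⁵⁰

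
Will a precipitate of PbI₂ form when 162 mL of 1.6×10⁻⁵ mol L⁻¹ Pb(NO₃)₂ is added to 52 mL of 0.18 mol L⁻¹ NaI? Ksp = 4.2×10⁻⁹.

Yes

The combined volume is 214 mL.
[Pb²⁺] = (1.6×10⁻⁵)(162)/214 = 1.2×10⁻⁵ mol L⁻¹
[I⁻] = (0.18)(52)/214 = 4.4×10⁻² mol L⁻¹
Q = [Pb²⁺][I⁻]^2 = 2.3×10⁻⁸
Since Q (2.3×10⁻⁸) exceeds Ksp (4.2×10⁻⁹), PbI₂ will precipitate.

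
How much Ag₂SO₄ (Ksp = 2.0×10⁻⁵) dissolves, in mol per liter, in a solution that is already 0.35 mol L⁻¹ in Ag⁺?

1.6×10⁻⁴ M

Ag₂SO₄(s) ⇌ 2 Ag⁺(aq) + SO₄²⁻(aq)
With Ag⁺ already at 0.35 mol L⁻¹ and s small, take [Ag⁺] ≈ 0.35 mol L⁻¹ and [SO₄²⁻] = s.
Ksp = [Ag⁺]^2[SO₄²⁻] = (0.35)^2s
s = 2.0×10⁻⁵ / (0.35)^2 = 1.6×10⁻⁴
s = 1.6×10⁻⁴ mol L⁻¹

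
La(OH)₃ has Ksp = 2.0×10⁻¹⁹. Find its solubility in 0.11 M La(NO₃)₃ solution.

4.1×10⁻⁷ M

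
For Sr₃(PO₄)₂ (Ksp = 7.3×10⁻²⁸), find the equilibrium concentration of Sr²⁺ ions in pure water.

Sr₃(PO₄)₂(s) ⇌ 3 Sr²⁺(aq) + 2 PO₄³⁻(aq)
If s mol/L of Sr₃(PO₄)₂ dissolves, [Sr²⁺] = 3s and [PO₄³⁻] = 2s.
Ksp = [Sr²⁺]^3[PO₄³⁻]^2 = (3s)^3 · (2s)^2 = 108s^5 = 7.3×10⁻²⁸
s = 1.5×10⁻⁶ mol/L
[Sr²⁺] = 3s = 4.4×10⁻⁶ mol/L

4.4×10⁻⁶ M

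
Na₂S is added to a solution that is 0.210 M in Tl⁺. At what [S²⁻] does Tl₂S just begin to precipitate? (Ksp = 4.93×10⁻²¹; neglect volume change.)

A salt starts to precipitate once the ion product Q reaches its Ksp.
Tl₂S(s) ⇌ 2 Tl⁺(aq) + S²⁻(aq)
Ksp = [Tl⁺]^2[S²⁻] = [S²⁻](0.210)^2
[S²⁻] = 4.93×10⁻²¹ / (0.210)^2 = 1.12×10⁻¹⁹
[S²⁻] = 1.12×10⁻¹⁹ M

1.12×10⁻¹⁹ M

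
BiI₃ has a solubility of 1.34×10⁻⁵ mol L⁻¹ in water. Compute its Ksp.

Ksp = 8.71×10⁻¹⁹

BiI₃(s) ⇌ Bi³⁺(aq) + 3 I⁻(aq)
Call the molar solubility s, so that [Bi³⁺] = s and [I⁻] = 3s.
Ksp = [Bi³⁺][I⁻]^3 = s · (3s)^3 = 27s^4
Ksp = 27 × (1.34×10⁻⁵)^4 = 8.71×10⁻¹⁹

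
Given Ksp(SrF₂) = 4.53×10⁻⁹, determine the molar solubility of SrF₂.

1.04×10⁻³ M

SrF₂(s) ⇌ Sr²⁺(aq) + 2 F⁻(aq)
For each mole of SrF₂ that dissolves per liter, [Sr²⁺] = s and [F⁻] = 2s; let s denote this solubility.
Ksp = [Sr²⁺][F⁻]^2 = s · (2s)^2 = 4s^3
4s^3 = 4.53×10⁻⁹  ⇒  s^3 = 1.13×10⁻⁹
s = 1.04×10⁻³ M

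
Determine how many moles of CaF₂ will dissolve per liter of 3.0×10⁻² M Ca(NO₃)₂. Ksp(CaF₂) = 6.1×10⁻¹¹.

CaF₂(s) ⇌ Ca²⁺(aq) + 2 F⁻(aq)
Let s be the solubility of CaF₂ here. The common ion gives [Ca²⁺] ≈ 3.0×10⁻² M, and [F⁻] = 2s.
Ksp = [Ca²⁺][F⁻]^2 = (3.0×10⁻²)(2s)^2
(2s)^2 = 6.1×10⁻¹¹ / (3.0×10⁻²) = 2.0×10⁻⁹
s = 2.3×10⁻⁵ M

2.3×10⁻⁵ M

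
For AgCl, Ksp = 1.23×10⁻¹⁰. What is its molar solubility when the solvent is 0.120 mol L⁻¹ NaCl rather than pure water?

AgCl(s) ⇌ Ag⁺(aq) + Cl⁻(aq)
Cl⁻ is already present at 0.120 mol L⁻¹. If s mol/L of AgCl dissolves, [Ag⁺] = s while [Cl⁻] ≈ 0.120 mol L⁻¹.
Ksp = [Ag⁺][Cl⁻] = s(0.120)
s = 1.23×10⁻¹⁰ / (0.120) = 1.03×10⁻⁹
s = 1.03×10⁻⁹ mol L⁻¹

1.03×10⁻⁹ M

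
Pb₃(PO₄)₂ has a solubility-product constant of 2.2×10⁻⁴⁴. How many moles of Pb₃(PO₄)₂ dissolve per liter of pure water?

7.3×10⁻¹⁰ M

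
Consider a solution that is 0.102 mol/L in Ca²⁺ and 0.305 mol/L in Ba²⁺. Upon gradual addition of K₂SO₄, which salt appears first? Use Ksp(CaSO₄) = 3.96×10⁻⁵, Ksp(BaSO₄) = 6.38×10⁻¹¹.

BaSO₄

The threshold for precipitation is Q = Ksp.
For CaSO₄: [SO₄²⁻] = (Ksp/[Ca²⁺]) = 3.88×10⁻⁴ mol/L
For BaSO₄: [SO₄²⁻] = (Ksp/[Ba²⁺]) = 2.09×10⁻¹⁰ mol/L
The smaller threshold [SO₄²⁻] is reached first, so BaSO₄ precipitates first.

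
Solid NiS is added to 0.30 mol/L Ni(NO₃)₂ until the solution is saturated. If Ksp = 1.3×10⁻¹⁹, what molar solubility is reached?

4.3×10⁻¹⁹ M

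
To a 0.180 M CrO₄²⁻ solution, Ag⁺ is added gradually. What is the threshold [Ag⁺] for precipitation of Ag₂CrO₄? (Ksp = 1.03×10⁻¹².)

2.39×10⁻⁶ M

The threshold for precipitation is Q = Ksp.
Ag₂CrO₄(s) ⇌ 2 Ag⁺(aq) + CrO₄²⁻(aq)
Ksp = [Ag⁺]^2[CrO₄²⁻] = [Ag⁺]^2(0.180)
[Ag⁺]^2 = 1.03×10⁻¹² / (0.180) = 5.72×10⁻¹²
[Ag⁺] = 2.39×10⁻⁶ M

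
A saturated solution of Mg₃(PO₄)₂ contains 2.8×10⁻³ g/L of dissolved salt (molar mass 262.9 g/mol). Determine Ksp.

Ksp = 1.5×10⁻²³

s = (2.8×10⁻³ g L⁻¹)/(262.9 g mol⁻¹) = 1.065×10⁻⁵ M
Mg₃(PO₄)₂(s) ⇌ 3 Mg²⁺(aq) + 2 PO₄³⁻(aq)
Let s be the molar solubility. Then [Mg²⁺] = 3s and [PO₄³⁻] = 2s.
Ksp = [Mg²⁺]^3[PO₄³⁻]^2 = (3s)^3 · (2s)^2 = 108s^5
Ksp = 108 × (1.065×10⁻⁵)^5 = 1.5×10⁻²³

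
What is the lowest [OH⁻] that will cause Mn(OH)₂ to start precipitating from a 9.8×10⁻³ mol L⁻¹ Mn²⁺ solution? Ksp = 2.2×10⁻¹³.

Each salt precipitates once Q = Ksp for that salt.
Mn(OH)₂(s) ⇌ Mn²⁺(aq) + 2 OH⁻(aq)
Ksp = [Mn²⁺][OH⁻]^2 = [OH⁻]^2(9.8×10⁻³)
[OH⁻]^2 = 2.2×10⁻¹³ / (9.8×10⁻³) = 2.2×10⁻¹¹
[OH⁻] = 4.7×10⁻⁶ mol L⁻¹

4.7×10⁻⁶ M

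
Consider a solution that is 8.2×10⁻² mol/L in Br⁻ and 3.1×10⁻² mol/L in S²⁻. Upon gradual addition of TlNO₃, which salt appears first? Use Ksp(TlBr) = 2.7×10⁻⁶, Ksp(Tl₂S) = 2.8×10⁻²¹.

Precipitation of each salt begins when its ion product equals Ksp.
For TlBr: [Tl⁺] = (Ksp/[Br⁻]) = 3.3×10⁻⁵ mol/L
For Tl₂S: [Tl⁺] = (Ksp/[S²⁻])^(1/2) = 3.0×10⁻¹⁰ mol/L
Tl₂S requires the lower [Tl⁺], so it precipitates first.

Tl₂S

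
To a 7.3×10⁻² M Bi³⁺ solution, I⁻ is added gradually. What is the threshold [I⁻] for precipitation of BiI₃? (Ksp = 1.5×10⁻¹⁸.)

2.7×10⁻⁶ M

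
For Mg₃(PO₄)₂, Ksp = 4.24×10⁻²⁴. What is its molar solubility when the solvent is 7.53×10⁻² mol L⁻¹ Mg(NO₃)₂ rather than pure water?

4.98×10⁻¹¹ M

Mg₃(PO₄)₂(s) ⇌ 3 Mg²⁺(aq) + 2 PO₄³⁻(aq)
The solution already contains Mg²⁺ at 7.53×10⁻² mol L⁻¹. Let s be the molar solubility of Mg₃(PO₄)₂.
[Mg²⁺] ≈ 7.53×10⁻² mol L⁻¹ (common ion dominates); [PO₄³⁻] = 2s.
Ksp = [Mg²⁺]^3[PO₄³⁻]^2 = (7.53×10⁻²)^3(2s)^2
(2s)^2 = 4.24×10⁻²⁴ / (7.53×10⁻²)^3 = 9.93×10⁻²¹
s = 4.98×10⁻¹¹ mol L⁻¹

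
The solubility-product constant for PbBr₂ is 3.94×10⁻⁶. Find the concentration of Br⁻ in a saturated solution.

1.99×10⁻² M

PbBr₂(s) ⇌ Pb²⁺(aq) + 2 Br⁻(aq)
For each mole of PbBr₂ that dissolves per liter, [Pb²⁺] = s and [Br⁻] = 2s; let s denote this solubility.
Ksp = [Pb²⁺][Br⁻]^2 = s · (2s)^2 = 4s^3 = 3.94×10⁻⁶
s = 9.95×10⁻³ mol L⁻¹
[Br⁻] = 2s = 1.99×10⁻² mol L⁻¹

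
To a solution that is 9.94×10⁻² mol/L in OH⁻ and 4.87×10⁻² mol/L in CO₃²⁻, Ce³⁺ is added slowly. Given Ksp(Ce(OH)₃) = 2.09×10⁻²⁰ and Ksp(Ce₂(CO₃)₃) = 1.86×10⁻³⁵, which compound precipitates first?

Each salt precipitates once Q = Ksp for that salt.
For Ce(OH)₃: [Ce³⁺] = (Ksp/[OH⁻]^3) = 2.13×10⁻¹⁷ mol/L
For Ce₂(CO₃)₃: [Ce³⁺] = (Ksp/[CO₃²⁻]^3)^(1/2) = 4.01×10⁻¹⁶ mol/L
Since Ce(OH)₃ needs less Ce³⁺ to reach saturation, it precipitates first.

Ce(OH)₃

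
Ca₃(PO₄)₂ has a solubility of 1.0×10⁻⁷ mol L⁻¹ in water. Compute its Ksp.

Ca₃(PO₄)₂(s) ⇌ 3 Ca²⁺(aq) + 2 PO₄³⁻(aq)
For each mole of Ca₃(PO₄)₂ that dissolves per liter, [Ca²⁺] = 3s and [PO₄³⁻] = 2s; let s denote this solubility.
Ksp = [Ca²⁺]^3[PO₄³⁻]^2 = (3s)^3 · (2s)^2 = 108s^5
Ksp = 108 × (1.0×10⁻⁷)^5 = 1.1×10⁻³³

Ksp = 1.1×10⁻³³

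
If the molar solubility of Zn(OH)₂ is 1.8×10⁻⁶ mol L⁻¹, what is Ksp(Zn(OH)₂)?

Ksp = 2.3×10⁻¹⁷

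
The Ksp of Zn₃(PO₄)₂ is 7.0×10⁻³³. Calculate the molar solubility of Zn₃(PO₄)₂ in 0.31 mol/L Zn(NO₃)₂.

Zn₃(PO₄)₂(s) ⇌ 3 Zn²⁺(aq) + 2 PO₄³⁻(aq)
With Zn²⁺ already at 0.31 mol/L and s small, take [Zn²⁺] ≈ 0.31 mol/L and [PO₄³⁻] = 2s.
Ksp = [Zn²⁺]^3[PO₄³⁻]^2 = (0.31)^3(2s)^2
(2s)^2 = 7.0×10⁻³³ / (0.31)^3 = 2.3×10⁻³¹
s = 2.4×10⁻¹⁶ mol/L

2.4×10⁻¹⁶ M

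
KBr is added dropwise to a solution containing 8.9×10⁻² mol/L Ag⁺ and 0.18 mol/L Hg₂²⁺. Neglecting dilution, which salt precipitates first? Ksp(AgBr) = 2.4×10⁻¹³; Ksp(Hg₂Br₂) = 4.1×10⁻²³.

AgBr

The threshold for precipitation is Q = Ksp.
For AgBr: [Br⁻] = (Ksp/[Ag⁺]) = 2.7×10⁻¹² mol/L
For Hg₂Br₂: [Br⁻] = (Ksp/[Hg₂²⁺])^(1/2) = 1.5×10⁻¹¹ mol/L
Since AgBr needs less Br⁻ to reach saturation, it precipitates first.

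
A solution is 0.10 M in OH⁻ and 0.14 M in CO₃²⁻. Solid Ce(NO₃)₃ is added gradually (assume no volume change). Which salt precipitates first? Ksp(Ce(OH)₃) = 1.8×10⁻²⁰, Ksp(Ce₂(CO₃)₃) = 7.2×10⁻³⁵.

Precipitation begins when Q = Ksp.
For Ce(OH)₃: [Ce³⁺] = (Ksp/[OH⁻]^3) = 1.8×10⁻¹⁷ M
For Ce₂(CO₃)₃: [Ce³⁺] = (Ksp/[CO₃²⁻]^3)^(1/2) = 1.6×10⁻¹⁶ M
Since Ce(OH)₃ needs less Ce³⁺ to reach saturation, it precipitates first.

Ce(OH)₃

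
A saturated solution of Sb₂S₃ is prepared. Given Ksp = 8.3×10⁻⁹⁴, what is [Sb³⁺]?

1.9×10⁻¹⁹ M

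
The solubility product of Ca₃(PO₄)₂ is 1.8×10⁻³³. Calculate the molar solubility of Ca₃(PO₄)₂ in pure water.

1.1×10⁻⁷ M

Ca₃(PO₄)₂(s) ⇌ 3 Ca²⁺(aq) + 2 PO₄³⁻(aq)
If s mol/L of Ca₃(PO₄)₂ dissolves, [Ca²⁺] = 3s and [PO₄³⁻] = 2s.
Ksp = [Ca²⁺]^3[PO₄³⁻]^2 = (3s)^3 · (2s)^2 = 108s^5
108s^5 = 1.8×10⁻³³  ⇒  s^5 = 1.7×10⁻³⁵
s = 1.1×10⁻⁷ mol L⁻¹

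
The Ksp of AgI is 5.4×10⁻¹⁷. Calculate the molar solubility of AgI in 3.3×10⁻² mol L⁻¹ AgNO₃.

AgI(s) ⇌ Ag⁺(aq) + I⁻(aq)
The solution already contains Ag⁺ at 3.3×10⁻² mol L⁻¹. Let s be the molar solubility of AgI.
[Ag⁺] ≈ 3.3×10⁻² mol L⁻¹ (common ion dominates); [I⁻] = s.
Ksp = [Ag⁺][I⁻] = (3.3×10⁻²)s
s = 5.4×10⁻¹⁷ / (3.3×10⁻²) = 1.6×10⁻¹⁵
s = 1.6×10⁻¹⁵ mol L⁻¹

1.6×10⁻¹⁵ M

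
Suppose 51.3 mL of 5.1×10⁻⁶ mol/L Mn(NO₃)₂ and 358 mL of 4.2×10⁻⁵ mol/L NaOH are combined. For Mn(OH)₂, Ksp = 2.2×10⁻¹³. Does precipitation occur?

The combined volume is 409.3 mL.
[Mn²⁺] = (5.1×10⁻⁶)(51.3)/409.3 = 6.4×10⁻⁷ mol/L
[OH⁻] = (4.2×10⁻⁵)(358)/409.3 = 3.7×10⁻⁵ mol/L
Q = [Mn²⁺][OH⁻]^2 = 8.6×10⁻¹⁶
Since Q (8.6×10⁻¹⁶) is less than Ksp (2.2×10⁻¹³), no Mn(OH)₂ precipitates.

No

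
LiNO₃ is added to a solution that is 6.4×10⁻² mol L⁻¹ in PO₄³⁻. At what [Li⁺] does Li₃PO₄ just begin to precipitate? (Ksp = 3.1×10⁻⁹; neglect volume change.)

Precipitation of each salt begins when its ion product equals Ksp.
Li₃PO₄(s) ⇌ 3 Li⁺(aq) + PO₄³⁻(aq)
Ksp = [Li⁺]^3[PO₄³⁻] = [Li⁺]^3(6.4×10⁻²)
[Li⁺]^3 = 3.1×10⁻⁹ / (6.4×10⁻²) = 4.8×10⁻⁸
[Li⁺] = 3.6×10⁻³ mol L⁻¹

3.6×10⁻³ M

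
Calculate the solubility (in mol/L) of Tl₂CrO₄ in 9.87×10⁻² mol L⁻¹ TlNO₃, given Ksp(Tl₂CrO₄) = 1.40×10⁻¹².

Tl₂CrO₄(s) ⇌ 2 Tl⁺(aq) + CrO₄²⁻(aq)
With Tl⁺ already at 9.87×10⁻² mol L⁻¹ and s small, take [Tl⁺] ≈ 9.87×10⁻² mol L⁻¹ and [CrO₄²⁻] = s.
Ksp = [Tl⁺]^2[CrO₄²⁻] = (9.87×10⁻²)^2s
s = 1.40×10⁻¹² / (9.87×10⁻²)^2 = 1.44×10⁻¹⁰
s = 1.44×10⁻¹⁰ mol L⁻¹

1.44×10⁻¹⁰ M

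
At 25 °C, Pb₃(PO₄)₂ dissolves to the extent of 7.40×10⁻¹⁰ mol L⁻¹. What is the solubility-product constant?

Ksp = 2.40×10⁻⁴⁴

Pb₃(PO₄)₂(s) ⇌ 3 Pb²⁺(aq) + 2 PO₄³⁻(aq)
Let s be the molar solubility. Then [Pb²⁺] = 3s and [PO₄³⁻] = 2s.
Ksp = [Pb²⁺]^3[PO₄³⁻]^2 = (3s)^3 · (2s)^2 = 108s^5
Ksp = 108 × (7.40×10⁻¹⁰)^5 = 2.40×10⁻⁴⁴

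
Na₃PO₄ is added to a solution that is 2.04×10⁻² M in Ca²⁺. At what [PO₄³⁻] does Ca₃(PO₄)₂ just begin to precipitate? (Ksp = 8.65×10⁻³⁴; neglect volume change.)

1.01×10⁻¹⁴ M

Each salt precipitates once Q = Ksp for that salt.
Ca₃(PO₄)₂(s) ⇌ 3 Ca²⁺(aq) + 2 PO₄³⁻(aq)
Ksp = [Ca²⁺]^3[PO₄³⁻]^2 = [PO₄³⁻]^2(2.04×10⁻²)^3
[PO₄³⁻]^2 = 8.65×10⁻³⁴ / (2.04×10⁻²)^3 = 1.02×10⁻²⁸
[PO₄³⁻] = 1.01×10⁻¹⁴ M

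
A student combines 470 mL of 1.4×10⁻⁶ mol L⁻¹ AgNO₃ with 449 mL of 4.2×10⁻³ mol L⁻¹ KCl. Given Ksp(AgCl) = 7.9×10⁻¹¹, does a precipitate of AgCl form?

Total volume after mixing = 470 + 449 = 919 mL.
[Ag⁺] = (1.4×10⁻⁶)(470)/919 = 7.2×10⁻⁷ mol L⁻¹
[Cl⁻] = (4.2×10⁻³)(449)/919 = 2.1×10⁻³ mol L⁻¹
Q = [Ag⁺][Cl⁻] = 1.5×10⁻⁹
Because Q > Ksp (1.5×10⁻⁹ vs 7.9×10⁻¹¹), a precipitate of AgCl forms.

Yes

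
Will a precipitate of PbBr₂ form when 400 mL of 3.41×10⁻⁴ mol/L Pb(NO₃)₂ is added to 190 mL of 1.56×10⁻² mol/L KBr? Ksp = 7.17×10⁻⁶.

No

After mixing, V = 400 mL + 190 mL = 590 mL.
[Pb²⁺] = (3.41×10⁻⁴)(400)/590 = 2.31×10⁻⁴ mol/L
[Br⁻] = (1.56×10⁻²)(190)/590 = 5.02×10⁻³ mol/L
Q = [Pb²⁺][Br⁻]^2 = 5.83×10⁻⁹
Q < Ksp (5.83×10⁻⁹ vs 7.17×10⁻⁶); the solution remains unsaturated and no precipitate forms.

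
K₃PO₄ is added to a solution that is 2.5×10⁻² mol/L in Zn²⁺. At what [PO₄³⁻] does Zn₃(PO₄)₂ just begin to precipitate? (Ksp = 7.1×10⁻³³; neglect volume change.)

2.1×10⁻¹⁴ M

Each salt precipitates once Q = Ksp for that salt.
Zn₃(PO₄)₂(s) ⇌ 3 Zn²⁺(aq) + 2 PO₄³⁻(aq)
Ksp = [Zn²⁺]^3[PO₄³⁻]^2 = [PO₄³⁻]^2(2.5×10⁻²)^3
[PO₄³⁻]^2 = 7.1×10⁻³³ / (2.5×10⁻²)^3 = 4.5×10⁻²⁸
[PO₄³⁻] = 2.1×10⁻¹⁴ mol/L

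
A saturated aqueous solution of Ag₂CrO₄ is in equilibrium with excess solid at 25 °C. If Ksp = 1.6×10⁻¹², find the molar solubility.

7.4×10⁻⁵ M

Ag₂CrO₄(s) ⇌ 2 Ag⁺(aq) + CrO₄²⁻(aq)
Let s be the molar solubility. Then [Ag⁺] = 2s and [CrO₄²⁻] = s.
Ksp = [Ag⁺]^2[CrO₄²⁻] = (2s)^2 · s = 4s^3
4s^3 = 1.6×10⁻¹²  ⇒  s^3 = 4.0×10⁻¹³
s = (4.0×10⁻¹³)^(1/3) = 7.4×10⁻⁵ M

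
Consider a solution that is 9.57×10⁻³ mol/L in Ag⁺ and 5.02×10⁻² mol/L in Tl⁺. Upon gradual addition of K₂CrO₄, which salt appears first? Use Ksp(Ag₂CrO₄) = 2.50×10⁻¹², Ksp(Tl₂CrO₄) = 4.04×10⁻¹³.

Precipitation begins when Q = Ksp.
For Ag₂CrO₄: [CrO₄²⁻] = (Ksp/[Ag⁺]^2) = 2.73×10⁻⁸ mol/L
For Tl₂CrO₄: [CrO₄²⁻] = (Ksp/[Tl⁺]^2) = 1.60×10⁻¹⁰ mol/L
Since Tl₂CrO₄ needs less CrO₄²⁻ to reach saturation, it precipitates first.

Tl₂CrO₄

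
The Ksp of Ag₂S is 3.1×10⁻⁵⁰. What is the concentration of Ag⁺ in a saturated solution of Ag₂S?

4.0×10⁻¹⁷ M

Ag₂S(s) ⇌ 2 Ag⁺(aq) + S²⁻(aq)
If s mol/L of Ag₂S dissolves, [Ag⁺] = 2s and [S²⁻] = s.
Ksp = [Ag⁺]^2[S²⁻] = (2s)^2 · s = 4s^3 = 3.1×10⁻⁵⁰
s = 2.0×10⁻¹⁷ M
[Ag⁺] = 2s = 4.0×10⁻¹⁷ M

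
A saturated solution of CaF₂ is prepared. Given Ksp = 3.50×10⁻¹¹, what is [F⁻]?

CaF₂(s) ⇌ Ca²⁺(aq) + 2 F⁻(aq)
With molar solubility s: [Ca²⁺] = s, [F⁻] = 2s.
Ksp = [Ca²⁺][F⁻]^2 = s · (2s)^2 = 4s^3 = 3.50×10⁻¹¹
s = 2.06×10⁻⁴ mol L⁻¹
[F⁻] = 2s = 4.12×10⁻⁴ mol L⁻¹

4.12×10⁻⁴ M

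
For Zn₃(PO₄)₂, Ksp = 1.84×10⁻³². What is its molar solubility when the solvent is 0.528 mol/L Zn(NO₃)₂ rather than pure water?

Zn₃(PO₄)₂(s) ⇌ 3 Zn²⁺(aq) + 2 PO₄³⁻(aq)
The solution already contains Zn²⁺ at 0.528 mol/L. Let s be the molar solubility of Zn₃(PO₄)₂.
[Zn²⁺] ≈ 0.528 mol/L (common ion dominates); [PO₄³⁻] = 2s.
Ksp = [Zn²⁺]^3[PO₄³⁻]^2 = (0.528)^3(2s)^2
(2s)^2 = 1.84×10⁻³² / (0.528)^3 = 1.25×10⁻³¹
s = 1.77×10⁻¹⁶ mol/L

1.77×10⁻¹⁶ M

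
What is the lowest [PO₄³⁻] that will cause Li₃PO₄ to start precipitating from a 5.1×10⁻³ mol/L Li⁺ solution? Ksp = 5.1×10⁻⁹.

3.8×10⁻² M

Each salt precipitates once Q = Ksp for that salt.
Li₃PO₄(s) ⇌ 3 Li⁺(aq) + PO₄³⁻(aq)
Ksp = [Li⁺]^3[PO₄³⁻] = [PO₄³⁻](5.1×10⁻³)^3
[PO₄³⁻] = 5.1×10⁻⁹ / (5.1×10⁻³)^3 = 3.8×10⁻²
[PO₄³⁻] = 3.8×10⁻² mol/L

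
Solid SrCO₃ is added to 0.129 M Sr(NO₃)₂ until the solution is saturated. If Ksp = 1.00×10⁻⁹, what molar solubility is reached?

7.75×10⁻⁹ M

SrCO₃(s) ⇌ Sr²⁺(aq) + CO₃²⁻(aq)
The solution already contains Sr²⁺ at 0.129 M. Let s be the molar solubility of SrCO₃.
[Sr²⁺] ≈ 0.129 M (common ion dominates); [CO₃²⁻] = s.
Ksp = [Sr²⁺][CO₃²⁻] = (0.129)s
s = 1.00×10⁻⁹ / (0.129) = 7.75×10⁻⁹
s = 7.75×10⁻⁹ M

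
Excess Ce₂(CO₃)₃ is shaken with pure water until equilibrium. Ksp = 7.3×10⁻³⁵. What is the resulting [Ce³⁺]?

Ce₂(CO₃)₃(s) ⇌ 2 Ce³⁺(aq) + 3 CO₃²⁻(aq)
Let s be the molar solubility. Then [Ce³⁺] = 2s and [CO₃²⁻] = 3s.
Ksp = [Ce³⁺]^2[CO₃²⁻]^3 = (2s)^2 · (3s)^3 = 108s^5 = 7.3×10⁻³⁵
s = 5.8×10⁻⁸ mol/L
[Ce³⁺] = 2s = 1.2×10⁻⁷ mol/L

1.2×10⁻⁷ M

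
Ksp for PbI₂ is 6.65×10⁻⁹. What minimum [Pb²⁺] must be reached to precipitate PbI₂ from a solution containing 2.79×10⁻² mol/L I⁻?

8.54×10⁻⁶ M

Precipitation begins when Q = Ksp.
PbI₂(s) ⇌ Pb²⁺(aq) + 2 I⁻(aq)
Ksp = [Pb²⁺][I⁻]^2 = [Pb²⁺](2.79×10⁻²)^2
[Pb²⁺] = 6.65×10⁻⁹ / (2.79×10⁻²)^2 = 8.54×10⁻⁶
[Pb²⁺] = 8.54×10⁻⁶ mol/L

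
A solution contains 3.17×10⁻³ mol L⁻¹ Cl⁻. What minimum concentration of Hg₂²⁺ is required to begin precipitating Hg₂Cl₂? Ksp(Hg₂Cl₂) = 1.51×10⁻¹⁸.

1.50×10⁻¹³ M

A salt starts to precipitate once the ion product Q reaches its Ksp.
Hg₂Cl₂(s) ⇌ Hg₂²⁺(aq) + 2 Cl⁻(aq)
Ksp = [Hg₂²⁺][Cl⁻]^2 = [Hg₂²⁺](3.17×10⁻³)^2
[Hg₂²⁺] = 1.51×10⁻¹⁸ / (3.17×10⁻³)^2 = 1.50×10⁻¹³
[Hg₂²⁺] = 1.50×10⁻¹³ mol L⁻¹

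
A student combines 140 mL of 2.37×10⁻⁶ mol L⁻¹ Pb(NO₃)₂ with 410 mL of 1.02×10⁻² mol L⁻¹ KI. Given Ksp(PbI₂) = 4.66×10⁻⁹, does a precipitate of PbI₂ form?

No

Total volume after mixing = 140 + 410 = 550 mL.
[Pb²⁺] = (2.37×10⁻⁶)(140)/550 = 6.03×10⁻⁷ mol L⁻¹
[I⁻] = (1.02×10⁻²)(410)/550 = 7.60×10⁻³ mol L⁻¹
Q = [Pb²⁺][I⁻]^2 = 3.49×10⁻¹¹
Q = 3.49×10⁻¹¹ < Ksp = 4.66×10⁻⁹, so the solution is unsaturated and no precipitate forms.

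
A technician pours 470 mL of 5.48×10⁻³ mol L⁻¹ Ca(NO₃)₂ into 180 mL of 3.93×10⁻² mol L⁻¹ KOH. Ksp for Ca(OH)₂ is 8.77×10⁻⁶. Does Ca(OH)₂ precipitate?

No

Total volume after mixing = 470 + 180 = 650 mL.
[Ca²⁺] = (5.48×10⁻³)(470)/650 = 3.96×10⁻³ mol L⁻¹
[OH⁻] = (3.93×10⁻²)(180)/650 = 1.09×10⁻² mol L⁻¹
Q = [Ca²⁺][OH⁻]^2 = 4.69×10⁻⁷
Q < Ksp (4.69×10⁻⁷ vs 8.77×10⁻⁶); the solution remains unsaturated and no precipitate forms.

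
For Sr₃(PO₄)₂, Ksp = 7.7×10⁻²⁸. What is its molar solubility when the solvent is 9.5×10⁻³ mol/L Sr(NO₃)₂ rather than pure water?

1.5×10⁻¹¹ M

Sr₃(PO₄)₂(s) ⇌ 3 Sr²⁺(aq) + 2 PO₄³⁻(aq)
With Sr²⁺ already at 9.5×10⁻³ mol/L and s small, take [Sr²⁺] ≈ 9.5×10⁻³ mol/L and [PO₄³⁻] = 2s.
Ksp = [Sr²⁺]^3[PO₄³⁻]^2 = (9.5×10⁻³)^3(2s)^2
(2s)^2 = 7.7×10⁻²⁸ / (9.5×10⁻³)^3 = 9.0×10⁻²²
s = 1.5×10⁻¹¹ mol/L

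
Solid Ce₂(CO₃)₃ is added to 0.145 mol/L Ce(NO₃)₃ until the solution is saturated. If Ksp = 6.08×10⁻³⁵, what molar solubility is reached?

4.75×10⁻¹² M

Ce₂(CO₃)₃(s) ⇌ 2 Ce³⁺(aq) + 3 CO₃²⁻(aq)
Ce³⁺ is already present at 0.145 mol/L. If s mol/L of Ce₂(CO₃)₃ dissolves, [CO₃²⁻] = 3s while [Ce³⁺] ≈ 0.145 mol/L.
Ksp = [Ce³⁺]^2[CO₃²⁻]^3 = (0.145)^2(3s)^3
(3s)^3 = 6.08×10⁻³⁵ / (0.145)^2 = 2.89×10⁻³³
s = 4.75×10⁻¹² mol/L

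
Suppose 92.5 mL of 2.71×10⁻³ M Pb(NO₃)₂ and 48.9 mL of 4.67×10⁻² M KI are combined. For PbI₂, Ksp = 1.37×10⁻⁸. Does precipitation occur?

Yes

After mixing, V = 92.5 mL + 48.9 mL = 141.4 mL.
[Pb²⁺] = (2.71×10⁻³)(92.5)/141.4 = 1.77×10⁻³ M
[I⁻] = (4.67×10⁻²)(48.9)/141.4 = 1.62×10⁻² M
Q = [Pb²⁺][I⁻]^2 = 4.62×10⁻⁷
Q = 4.62×10⁻⁷ > Ksp = 1.37×10⁻⁸, so the solution is supersaturated and PbI₂ precipitates.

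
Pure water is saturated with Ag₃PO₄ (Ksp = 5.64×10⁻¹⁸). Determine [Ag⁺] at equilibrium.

6.41×10⁻⁵ M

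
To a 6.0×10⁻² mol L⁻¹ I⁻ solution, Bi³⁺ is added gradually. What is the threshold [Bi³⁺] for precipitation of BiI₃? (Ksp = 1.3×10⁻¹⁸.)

6.0×10⁻¹⁵ M

Precipitation begins when Q = Ksp.
BiI₃(s) ⇌ Bi³⁺(aq) + 3 I⁻(aq)
Ksp = [Bi³⁺][I⁻]^3 = [Bi³⁺](6.0×10⁻²)^3
[Bi³⁺] = 1.3×10⁻¹⁸ / (6.0×10⁻²)^3 = 6.0×10⁻¹⁵
[Bi³⁺] = 6.0×10⁻¹⁵ mol L⁻¹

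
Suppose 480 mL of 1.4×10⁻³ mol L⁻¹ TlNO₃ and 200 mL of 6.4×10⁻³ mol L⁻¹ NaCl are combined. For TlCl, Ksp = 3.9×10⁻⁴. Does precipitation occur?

Total volume after mixing = 480 + 200 = 680 mL.
[Tl⁺] = (1.4×10⁻³)(480)/680 = 9.9×10⁻⁴ mol L⁻¹
[Cl⁻] = (6.4×10⁻³)(200)/680 = 1.9×10⁻³ mol L⁻¹
Q = [Tl⁺][Cl⁻] = 1.9×10⁻⁶
Since Q (1.9×10⁻⁶) is less than Ksp (3.9×10⁻⁴), no TlCl precipitates.

No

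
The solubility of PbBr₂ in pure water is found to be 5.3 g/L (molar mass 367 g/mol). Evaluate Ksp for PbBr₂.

s = (5.3 g L⁻¹)/(367 g mol⁻¹) = 1.444×10⁻² M
PbBr₂(s) ⇌ Pb²⁺(aq) + 2 Br⁻(aq)
With molar solubility s: [Pb²⁺] = s, [Br⁻] = 2s.
Ksp = [Pb²⁺][Br⁻]^2 = s · (2s)^2 = 4s^3
Ksp = 4 × (1.444×10⁻²)^3 = 1.2×10⁻⁵

Ksp = 1.2×10⁻⁵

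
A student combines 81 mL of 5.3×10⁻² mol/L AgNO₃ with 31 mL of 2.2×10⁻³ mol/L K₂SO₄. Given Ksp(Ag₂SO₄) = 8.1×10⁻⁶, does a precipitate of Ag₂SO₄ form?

No

Total volume after mixing = 81 + 31 = 112 mL.
[Ag⁺] = (5.3×10⁻²)(81)/112 = 3.8×10⁻² mol/L
[SO₄²⁻] = (2.2×10⁻³)(31)/112 = 6.1×10⁻⁴ mol/L
Q = [Ag⁺]^2[SO₄²⁻] = 8.9×10⁻⁷
Since Q (8.9×10⁻⁷) is less than Ksp (8.1×10⁻⁶), no Ag₂SO₄ precipitates.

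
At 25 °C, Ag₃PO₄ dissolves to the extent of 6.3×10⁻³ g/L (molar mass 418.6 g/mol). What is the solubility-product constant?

Ksp = 1.4×10⁻¹⁸

Molar solubility s = (6.3×10⁻³ g/L) / (418.6 g/mol) = 1.505×10⁻⁵ mol/L
Ag₃PO₄(s) ⇌ 3 Ag⁺(aq) + PO₄³⁻(aq)
If s mol/L of Ag₃PO₄ dissolves, [Ag⁺] = 3s and [PO₄³⁻] = s.
Ksp = [Ag⁺]^3[PO₄³⁻] = (3s)^3 · s = 27s^4
Ksp = 27 × (1.505×10⁻⁵)^4 = 1.4×10⁻¹⁸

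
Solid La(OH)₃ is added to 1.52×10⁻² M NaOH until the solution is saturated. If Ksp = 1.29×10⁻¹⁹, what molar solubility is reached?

3.67×10⁻¹⁴ M

La(OH)₃(s) ⇌ La³⁺(aq) + 3 OH⁻(aq)
The solution already contains OH⁻ at 1.52×10⁻² M. Let s be the molar solubility of La(OH)₃.
[OH⁻] ≈ 1.52×10⁻² M (common ion dominates); [La³⁺] = s.
Ksp = [La³⁺][OH⁻]^3 = s(1.52×10⁻²)^3
s = 1.29×10⁻¹⁹ / (1.52×10⁻²)^3 = 3.67×10⁻¹⁴
s = 3.67×10⁻¹⁴ M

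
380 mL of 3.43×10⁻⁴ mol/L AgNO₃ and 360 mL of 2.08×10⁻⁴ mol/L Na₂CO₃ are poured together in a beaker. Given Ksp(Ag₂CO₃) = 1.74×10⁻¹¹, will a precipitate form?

Total volume after mixing = 380 + 360 = 740 mL.
[Ag⁺] = (3.43×10⁻⁴)(380)/740 = 1.76×10⁻⁴ mol/L
[CO₃²⁻] = (2.08×10⁻⁴)(360)/740 = 1.01×10⁻⁴ mol/L
Q = [Ag⁺]^2[CO₃²⁻] = 3.14×10⁻¹²
Q = 3.14×10⁻¹² < Ksp = 1.74×10⁻¹¹, so the solution is unsaturated and no precipitate forms.

No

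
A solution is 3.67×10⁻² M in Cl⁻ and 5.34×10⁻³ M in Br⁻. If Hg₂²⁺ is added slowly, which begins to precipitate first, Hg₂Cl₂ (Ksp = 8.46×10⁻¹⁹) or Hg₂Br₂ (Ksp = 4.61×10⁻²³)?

Hg₂Br₂

A salt starts to precipitate once the ion product Q reaches its Ksp.
For Hg₂Cl₂: [Hg₂²⁺] = (Ksp/[Cl⁻]^2) = 6.28×10⁻¹⁶ M
For Hg₂Br₂: [Hg₂²⁺] = (Ksp/[Br⁻]^2) = 1.62×10⁻¹⁸ M
The smaller threshold [Hg₂²⁺] is reached first, so Hg₂Br₂ precipitates first.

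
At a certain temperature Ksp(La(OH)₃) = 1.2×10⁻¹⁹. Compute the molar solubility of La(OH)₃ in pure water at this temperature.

La(OH)₃(s) ⇌ La³⁺(aq) + 3 OH⁻(aq)
For each mole of La(OH)₃ that dissolves per liter, [La³⁺] = s and [OH⁻] = 3s; let s denote this solubility.
Ksp = [La³⁺][OH⁻]^3 = s · (3s)^3 = 27s^4
27s^4 = 1.2×10⁻¹⁹  ⇒  s^4 = 4.4×10⁻²¹
s = 8.2×10⁻⁶ mol/L

8.2×10⁻⁶ M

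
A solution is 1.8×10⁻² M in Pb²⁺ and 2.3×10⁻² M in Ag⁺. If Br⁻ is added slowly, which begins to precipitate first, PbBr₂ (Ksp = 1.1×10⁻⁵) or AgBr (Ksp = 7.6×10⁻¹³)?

Precipitation begins when Q = Ksp.
For PbBr₂: [Br⁻] = (Ksp/[Pb²⁺])^(1/2) = 2.5×10⁻² M
For AgBr: [Br⁻] = (Ksp/[Ag⁺]) = 3.3×10⁻¹¹ M
AgBr requires the lower [Br⁻], so it precipitates first.

AgBr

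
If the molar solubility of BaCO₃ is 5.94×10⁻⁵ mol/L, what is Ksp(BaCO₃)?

BaCO₃(s) ⇌ Ba²⁺(aq) + CO₃²⁻(aq)
If s mol/L of BaCO₃ dissolves, [Ba²⁺] = s and [CO₃²⁻] = s.
Ksp = [Ba²⁺][CO₃²⁻] = s · s = s^2
Ksp = (5.94×10⁻⁵)^2 = 3.53×10⁻⁹

Ksp = 3.53×10⁻⁹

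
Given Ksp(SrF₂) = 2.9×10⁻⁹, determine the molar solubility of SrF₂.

SrF₂(s) ⇌ Sr²⁺(aq) + 2 F⁻(aq)
Call the molar solubility s, so that [Sr²⁺] = s and [F⁻] = 2s.
Ksp = [Sr²⁺][F⁻]^2 = s · (2s)^2 = 4s^3
4s^3 = 2.9×10⁻⁹  ⇒  s^3 = 7.3×10⁻¹⁰
s = 9.0×10⁻⁴ mol L⁻¹

9.0×10⁻⁴ M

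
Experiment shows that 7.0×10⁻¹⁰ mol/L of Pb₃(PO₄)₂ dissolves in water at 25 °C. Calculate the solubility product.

Ksp = 1.8×10⁻⁴⁴

Pb₃(PO₄)₂(s) ⇌ 3 Pb²⁺(aq) + 2 PO₄³⁻(aq)
If s mol/L of Pb₃(PO₄)₂ dissolves, [Pb²⁺] = 3s and [PO₄³⁻] = 2s.
Ksp = [Pb²⁺]^3[PO₄³⁻]^2 = (3s)^3 · (2s)^2 = 108s^5
Ksp = 108 × (7.0×10⁻¹⁰)^5 = 1.8×10⁻⁴⁴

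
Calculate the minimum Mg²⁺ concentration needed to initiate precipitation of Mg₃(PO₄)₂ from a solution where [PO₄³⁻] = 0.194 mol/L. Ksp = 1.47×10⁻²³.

7.31×10⁻⁸ M

The threshold for precipitation is Q = Ksp.
Mg₃(PO₄)₂(s) ⇌ 3 Mg²⁺(aq) + 2 PO₄³⁻(aq)
Ksp = [Mg²⁺]^3[PO₄³⁻]^2 = [Mg²⁺]^3(0.194)^2
[Mg²⁺]^3 = 1.47×10⁻²³ / (0.194)^2 = 3.91×10⁻²²
[Mg²⁺] = 7.31×10⁻⁸ mol/L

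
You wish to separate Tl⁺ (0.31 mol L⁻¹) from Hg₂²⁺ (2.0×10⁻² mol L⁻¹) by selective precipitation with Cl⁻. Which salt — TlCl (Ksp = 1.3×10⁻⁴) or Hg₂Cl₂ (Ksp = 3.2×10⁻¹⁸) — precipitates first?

Hg₂Cl₂

The threshold for precipitation is Q = Ksp.
For TlCl: [Cl⁻] = (Ksp/[Tl⁺]) = 4.2×10⁻⁴ mol L⁻¹
For Hg₂Cl₂: [Cl⁻] = (Ksp/[Hg₂²⁺])^(1/2) = 1.3×10⁻⁸ mol L⁻¹
Since Hg₂Cl₂ needs less Cl⁻ to reach saturation, it precipitates first.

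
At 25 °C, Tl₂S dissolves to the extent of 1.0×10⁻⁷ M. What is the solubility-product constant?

Tl₂S(s) ⇌ 2 Tl⁺(aq) + S²⁻(aq)
With molar solubility s: [Tl⁺] = 2s, [S²⁻] = s.
Ksp = [Tl⁺]^2[S²⁻] = (2s)^2 · s = 4s^3
Ksp = 4 × (1.0×10⁻⁷)^3 = 4.0×10⁻²¹

Ksp = 4.0×10⁻²¹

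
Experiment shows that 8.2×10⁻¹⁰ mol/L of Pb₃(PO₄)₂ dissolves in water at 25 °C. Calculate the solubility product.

Ksp = 4.0×10⁻⁴⁴

Pb₃(PO₄)₂(s) ⇌ 3 Pb²⁺(aq) + 2 PO₄³⁻(aq)
If s mol/L of Pb₃(PO₄)₂ dissolves, [Pb²⁺] = 3s and [PO₄³⁻] = 2s.
Ksp = [Pb²⁺]^3[PO₄³⁻]^2 = (3s)^3 · (2s)^2 = 108s^5
Ksp = 108 × (8.2×10⁻¹⁰)^5 = 4.0×10⁻⁴⁴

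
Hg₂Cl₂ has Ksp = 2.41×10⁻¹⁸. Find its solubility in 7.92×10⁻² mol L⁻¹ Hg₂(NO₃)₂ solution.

2.76×10⁻⁹ M

Hg₂Cl₂(s) ⇌ Hg₂²⁺(aq) + 2 Cl⁻(aq)
The solution already contains Hg₂²⁺ at 7.92×10⁻² mol L⁻¹. Let s be the molar solubility of Hg₂Cl₂.
[Hg₂²⁺] ≈ 7.92×10⁻² mol L⁻¹ (common ion dominates); [Cl⁻] = 2s.
Ksp = [Hg₂²⁺][Cl⁻]^2 = (7.92×10⁻²)(2s)^2
(2s)^2 = 2.41×10⁻¹⁸ / (7.92×10⁻²) = 3.04×10⁻¹⁷
s = 2.76×10⁻⁹ mol L⁻¹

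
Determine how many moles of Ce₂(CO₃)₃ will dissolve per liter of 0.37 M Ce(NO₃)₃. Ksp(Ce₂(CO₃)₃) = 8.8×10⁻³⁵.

2.9×10⁻¹² M

Ce₂(CO₃)₃(s) ⇌ 2 Ce³⁺(aq) + 3 CO₃²⁻(aq)
The solution already contains Ce³⁺ at 0.37 M. Let s be the molar solubility of Ce₂(CO₃)₃.
[Ce³⁺] ≈ 0.37 M (common ion dominates); [CO₃²⁻] = 3s.
Ksp = [Ce³⁺]^2[CO₃²⁻]^3 = (0.37)^2(3s)^3
(3s)^3 = 8.8×10⁻³⁵ / (0.37)^2 = 6.4×10⁻³⁴
s = 2.9×10⁻¹² M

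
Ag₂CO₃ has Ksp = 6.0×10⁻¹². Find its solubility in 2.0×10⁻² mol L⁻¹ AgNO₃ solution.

1.5×10⁻⁸ M

Ag₂CO₃(s) ⇌ 2 Ag⁺(aq) + CO₃²⁻(aq)
Ag⁺ is already present at 2.0×10⁻² mol L⁻¹. If s mol/L of Ag₂CO₃ dissolves, [CO₃²⁻] = s while [Ag⁺] ≈ 2.0×10⁻² mol L⁻¹.
Ksp = [Ag⁺]^2[CO₃²⁻] = (2.0×10⁻²)^2s
s = 6.0×10⁻¹² / (2.0×10⁻²)^2 = 1.5×10⁻⁸
s = 1.5×10⁻⁸ mol L⁻¹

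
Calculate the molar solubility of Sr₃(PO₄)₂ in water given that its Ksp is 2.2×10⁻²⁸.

1.2×10⁻⁶ M

Sr₃(PO₄)₂(s) ⇌ 3 Sr²⁺(aq) + 2 PO₄³⁻(aq)
If s mol/L of Sr₃(PO₄)₂ dissolves, [Sr²⁺] = 3s and [PO₄³⁻] = 2s.
Ksp = [Sr²⁺]^3[PO₄³⁻]^2 = (3s)^3 · (2s)^2 = 108s^5
108s^5 = 2.2×10⁻²⁸  ⇒  s^5 = 2.0×10⁻³⁰
Taking the 5th root, s = 1.2×10⁻⁶ mol L⁻¹.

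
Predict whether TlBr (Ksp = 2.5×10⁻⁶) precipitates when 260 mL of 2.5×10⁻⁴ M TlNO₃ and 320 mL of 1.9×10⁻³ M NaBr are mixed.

No

The combined volume is 580 mL.
[Tl⁺] = (2.5×10⁻⁴)(260)/580 = 1.1×10⁻⁴ M
[Br⁻] = (1.9×10⁻³)(320)/580 = 1.0×10⁻³ M
Q = [Tl⁺][Br⁻] = 1.2×10⁻⁷
Q < Ksp (1.2×10⁻⁷ vs 2.5×10⁻⁶); the solution remains unsaturated and no precipitate forms.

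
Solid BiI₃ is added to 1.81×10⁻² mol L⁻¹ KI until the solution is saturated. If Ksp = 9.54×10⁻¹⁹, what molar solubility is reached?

1.61×10⁻¹³ M

BiI₃(s) ⇌ Bi³⁺(aq) + 3 I⁻(aq)
Let s be the solubility of BiI₃ here. The common ion gives [I⁻] ≈ 1.81×10⁻² mol L⁻¹, and [Bi³⁺] = s.
Ksp = [Bi³⁺][I⁻]^3 = s(1.81×10⁻²)^3
s = 9.54×10⁻¹⁹ / (1.81×10⁻²)^3 = 1.61×10⁻¹³
s = 1.61×10⁻¹³ mol L⁻¹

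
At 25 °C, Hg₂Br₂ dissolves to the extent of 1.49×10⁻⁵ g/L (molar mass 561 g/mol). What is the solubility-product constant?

Ksp = 7.49×10⁻²³

Convert to molarity: s = 1.49×10⁻⁵ / 561 = 2.6560×10⁻⁸ mol/L
Hg₂Br₂(s) ⇌ Hg₂²⁺(aq) + 2 Br⁻(aq)
Call the molar solubility s, so that [Hg₂²⁺] = s and [Br⁻] = 2s.
Ksp = [Hg₂²⁺][Br⁻]^2 = s · (2s)^2 = 4s^3
Ksp = 4 × (2.6560×10⁻⁸)^3 = 7.49×10⁻²³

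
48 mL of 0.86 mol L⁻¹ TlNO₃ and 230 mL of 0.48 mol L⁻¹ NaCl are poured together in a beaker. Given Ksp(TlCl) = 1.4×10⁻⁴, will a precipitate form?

The combined volume is 278 mL.
[Tl⁺] = (0.86)(48)/278 = 0.15 mol L⁻¹
[Cl⁻] = (0.48)(230)/278 = 0.40 mol L⁻¹
Q = [Tl⁺][Cl⁻] = 5.9×10⁻²
Because Q > Ksp (5.9×10⁻² vs 1.4×10⁻⁴), a precipitate of TlCl forms.

Yes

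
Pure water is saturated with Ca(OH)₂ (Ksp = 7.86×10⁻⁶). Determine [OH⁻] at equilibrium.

2.51×10⁻² M

Ca(OH)₂(s) ⇌ Ca²⁺(aq) + 2 OH⁻(aq)
If s mol/L of Ca(OH)₂ dissolves, [Ca²⁺] = s and [OH⁻] = 2s.
Ksp = [Ca²⁺][OH⁻]^2 = s · (2s)^2 = 4s^3 = 7.86×10⁻⁶
s = 1.25×10⁻² M
[OH⁻] = 2s = 2.51×10⁻² M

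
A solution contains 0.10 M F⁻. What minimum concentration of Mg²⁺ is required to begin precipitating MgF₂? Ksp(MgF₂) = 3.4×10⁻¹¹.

3.4×10⁻⁹ M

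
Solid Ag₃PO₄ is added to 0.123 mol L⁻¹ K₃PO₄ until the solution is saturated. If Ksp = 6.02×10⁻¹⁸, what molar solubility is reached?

Ag₃PO₄(s) ⇌ 3 Ag⁺(aq) + PO₄³⁻(aq)
The solution already contains PO₄³⁻ at 0.123 mol L⁻¹. Let s be the molar solubility of Ag₃PO₄.
[PO₄³⁻] ≈ 0.123 mol L⁻¹ (common ion dominates); [Ag⁺] = 3s.
Ksp = [Ag⁺]^3[PO₄³⁻] = (3s)^3(0.123)
(3s)^3 = 6.02×10⁻¹⁸ / (0.123) = 4.89×10⁻¹⁷
s = 1.22×10⁻⁶ mol L⁻¹

1.22×10⁻⁶ M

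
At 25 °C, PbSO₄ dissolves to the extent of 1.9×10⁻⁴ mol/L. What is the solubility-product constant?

Ksp = 3.6×10⁻⁸

PbSO₄(s) ⇌ Pb²⁺(aq) + SO₄²⁻(aq)
If s mol/L of PbSO₄ dissolves, [Pb²⁺] = s and [SO₄²⁻] = s.
Ksp = [Pb²⁺][SO₄²⁻] = s · s = s^2
Ksp = (1.9×10⁻⁴)^2 = 3.6×10⁻⁸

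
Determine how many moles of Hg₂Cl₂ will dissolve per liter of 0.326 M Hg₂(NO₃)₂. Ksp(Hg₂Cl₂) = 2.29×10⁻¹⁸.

1.33×10⁻⁹ M

Hg₂Cl₂(s) ⇌ Hg₂²⁺(aq) + 2 Cl⁻(aq)
With Hg₂²⁺ already at 0.326 M and s small, take [Hg₂²⁺] ≈ 0.326 M and [Cl⁻] = 2s.
Ksp = [Hg₂²⁺][Cl⁻]^2 = (0.326)(2s)^2
(2s)^2 = 2.29×10⁻¹⁸ / (0.326) = 7.02×10⁻¹⁸
s = 1.33×10⁻⁹ M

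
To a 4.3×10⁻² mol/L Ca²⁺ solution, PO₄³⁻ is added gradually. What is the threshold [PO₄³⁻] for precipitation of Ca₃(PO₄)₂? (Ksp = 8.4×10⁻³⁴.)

Each salt precipitates once Q = Ksp for that salt.
Ca₃(PO₄)₂(s) ⇌ 3 Ca²⁺(aq) + 2 PO₄³⁻(aq)
Ksp = [Ca²⁺]^3[PO₄³⁻]^2 = [PO₄³⁻]^2(4.3×10⁻²)^3
[PO₄³⁻]^2 = 8.4×10⁻³⁴ / (4.3×10⁻²)^3 = 1.1×10⁻²⁹
[PO₄³⁻] = 3.3×10⁻¹⁵ mol/L

3.3×10⁻¹⁵ M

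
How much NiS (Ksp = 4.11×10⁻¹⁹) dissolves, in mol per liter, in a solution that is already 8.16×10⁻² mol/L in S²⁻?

5.04×10⁻¹⁸ M

NiS(s) ⇌ Ni²⁺(aq) + S²⁻(aq)
S²⁻ is already present at 8.16×10⁻² mol/L. If s mol/L of NiS dissolves, [Ni²⁺] = s while [S²⁻] ≈ 8.16×10⁻² mol/L.
Ksp = [Ni²⁺][S²⁻] = s(8.16×10⁻²)
s = 4.11×10⁻¹⁹ / (8.16×10⁻²) = 5.04×10⁻¹⁸
s = 5.04×10⁻¹⁸ mol/L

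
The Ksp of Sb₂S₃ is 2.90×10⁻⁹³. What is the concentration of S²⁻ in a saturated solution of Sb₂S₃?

3.66×10⁻¹⁹ M

Sb₂S₃(s) ⇌ 2 Sb³⁺(aq) + 3 S²⁻(aq)
If s mol/L of Sb₂S₃ dissolves, [Sb³⁺] = 2s and [S²⁻] = 3s.
Ksp = [Sb³⁺]^2[S²⁻]^3 = (2s)^2 · (3s)^3 = 108s^5 = 2.90×10⁻⁹³
s = 1.22×10⁻¹⁹ mol L⁻¹
[S²⁻] = 3s = 3.66×10⁻¹⁹ mol L⁻¹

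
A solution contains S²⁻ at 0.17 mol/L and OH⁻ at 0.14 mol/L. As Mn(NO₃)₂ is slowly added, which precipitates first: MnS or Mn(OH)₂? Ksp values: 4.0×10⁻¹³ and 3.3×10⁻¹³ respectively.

MnS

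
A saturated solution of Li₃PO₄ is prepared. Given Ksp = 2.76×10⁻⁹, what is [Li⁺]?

Li₃PO₄(s) ⇌ 3 Li⁺(aq) + PO₄³⁻(aq)
With molar solubility s: [Li⁺] = 3s, [PO₄³⁻] = s.
Ksp = [Li⁺]^3[PO₄³⁻] = (3s)^3 · s = 27s^4 = 2.76×10⁻⁹
s = 3.18×10⁻³ mol L⁻¹
[Li⁺] = 3s = 9.54×10⁻³ mol L⁻¹

9.54×10⁻³ M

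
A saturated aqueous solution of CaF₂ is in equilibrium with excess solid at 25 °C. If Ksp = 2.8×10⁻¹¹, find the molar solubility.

CaF₂(s) ⇌ Ca²⁺(aq) + 2 F⁻(aq)
With molar solubility s: [Ca²⁺] = s, [F⁻] = 2s.
Ksp = [Ca²⁺][F⁻]^2 = s · (2s)^2 = 4s^3
4s^3 = 2.8×10⁻¹¹  ⇒  s^3 = 7.0×10⁻¹²
s = (7.0×10⁻¹²)^(1/3) = 1.9×10⁻⁴ M

1.9×10⁻⁴ M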